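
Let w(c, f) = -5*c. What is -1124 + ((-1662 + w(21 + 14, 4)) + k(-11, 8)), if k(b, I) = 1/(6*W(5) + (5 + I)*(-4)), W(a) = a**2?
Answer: -290177/98 ≈ -2961.0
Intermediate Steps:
k(b, I) = 1/(130 - 4*I) (k(b, I) = 1/(6*5**2 + (5 + I)*(-4)) = 1/(6*25 + (-20 - 4*I)) = 1/(150 + (-20 - 4*I)) = 1/(130 - 4*I))
-1124 + ((-1662 + w(21 + 14, 4)) + k(-11, 8)) = -1124 + ((-1662 - 5*(21 + 14)) - 1/(-130 + 4*8)) = -1124 + ((-1662 - 5*35) - 1/(-130 + 32)) = -1124 + ((-1662 - 175) - 1/(-98)) = -1124 + (-1837 - 1*(-1/98)) = -1124 + (-1837 + 1/98) = -1124 - 180025/98 = -290177/98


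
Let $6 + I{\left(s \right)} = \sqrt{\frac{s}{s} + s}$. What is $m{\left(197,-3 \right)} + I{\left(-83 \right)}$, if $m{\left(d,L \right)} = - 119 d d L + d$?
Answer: $13855004 + i \sqrt{82} \approx 1.3855 \cdot 10^{7} + 9.0554 i$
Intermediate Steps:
$m{\left(d,L \right)} = d - 119 L d^{2}$ ($m{\left(d,L \right)} = - 119 d^{2} L + d = - 119 L d^{2} + d = d - 119 L d^{2}$)
$I{\left(s \right)} = -6 + \sqrt{1 + s}$ ($I{\left(s \right)} = -6 + \sqrt{\frac{s}{s} + s} = -6 + \sqrt{1 + s}$)
$m{\left(197,-3 \right)} + I{\left(-83 \right)} = 197 \left(1 - \left(-357\right) 197\right) - \left(6 - \sqrt{1 - 83}\right) = 197 \left(1 + 70329\right) - \left(6 - \sqrt{-82}\right) = 197 \cdot 70330 - \left(6 - i \sqrt{82}\right) = 13855010 - \left(6 - i \sqrt{82}\right) = 13855004 + i \sqrt{82}$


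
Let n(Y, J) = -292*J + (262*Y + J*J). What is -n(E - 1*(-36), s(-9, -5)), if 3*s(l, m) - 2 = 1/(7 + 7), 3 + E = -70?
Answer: 17455031/1764 ≈ 9895.1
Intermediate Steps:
E = -73 (E = -3 - 70 = -73)
s(l, m) = 29/42 (s(l, m) = ⅔ + 1/(3*(7 + 7)) = ⅔ + (⅓)/14 = ⅔ + (⅓)*(1/14) = ⅔ + 1/42 = 29/42)
n(Y, J) = J² - 292*J + 262*Y (n(Y, J) = -292*J + (262*Y + J²) = -292*J + (J² + 262*Y) = J² - 292*J + 262*Y)
-n(E - 1*(-36), s(-9, -5)) = -((29/42)² - 292*29/42 + 262*(-73 - 1*(-36))) = -(841/1764 - 4234/21 + 262*(-73 + 36)) = -(841/1764 - 4234/21 + 262*(-37)) = -(841/1764 - 4234/21 - 9694) = -1*(-17455031/1764) = 17455031/1764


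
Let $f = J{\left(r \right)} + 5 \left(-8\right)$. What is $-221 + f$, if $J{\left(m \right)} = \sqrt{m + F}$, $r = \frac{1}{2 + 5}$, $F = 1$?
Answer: $-261 + \frac{2 \sqrt{14}}{7} \approx -259.93$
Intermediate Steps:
$r = \frac{1}{7} \approx 0.14286$
$J{\left(m \right)} = \sqrt{1 + m}$ ($J{\left(m \right)} = \sqrt{m + 1} = \sqrt{1 + m}$)
$f = -40 + \frac{2 \sqrt{14}}{7}$ ($f = \sqrt{1 + \frac{1}{7}} + 5 \left(-8\right) = \sqrt{\frac{8}{7}} - 40 = \frac{2 \sqrt{14}}{7} - 40 = -40 + \frac{2 \sqrt{14}}{7} \approx -38.931$)
$-221 + f = -221 - \left(40 - \frac{2 \sqrt{14}}{7}\right) = -261 + \frac{2 \sqrt{14}}{7}$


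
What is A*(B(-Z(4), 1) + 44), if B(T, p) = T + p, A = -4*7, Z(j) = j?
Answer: -1148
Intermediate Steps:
A = -28
A*(B(-Z(4), 1) + 44) = -28*((-1*4 + 1) + 44) = -28*((-4 + 1) + 44) = -28*(-3 + 44) = -28*41 = -1148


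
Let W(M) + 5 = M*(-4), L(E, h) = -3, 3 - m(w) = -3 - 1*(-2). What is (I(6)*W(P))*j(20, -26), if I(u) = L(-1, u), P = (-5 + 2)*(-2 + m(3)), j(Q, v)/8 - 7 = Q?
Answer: -12312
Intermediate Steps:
m(w) = 4 (m(w) = 3 - (-3 - 1*(-2)) = 3 - (-3 + 2) = 3 - 1*(-1) = 3 + 1 = 4)
j(Q, v) = 56 + 8*Q
P = -6 (P = (-5 + 2)*(-2 + 4) = -3*2 = -6)
W(M) = -5 - 4*M (W(M) = -5 + M*(-4) = -5 - 4*M)
I(u) = -3
(I(6)*W(P))*j(20, -26) = (-3*(-5 - 4*(-6)))*(56 + 8*20) = (-3*(-5 + 24))*(56 + 160) = -3*19*216 = -57*216 = -12312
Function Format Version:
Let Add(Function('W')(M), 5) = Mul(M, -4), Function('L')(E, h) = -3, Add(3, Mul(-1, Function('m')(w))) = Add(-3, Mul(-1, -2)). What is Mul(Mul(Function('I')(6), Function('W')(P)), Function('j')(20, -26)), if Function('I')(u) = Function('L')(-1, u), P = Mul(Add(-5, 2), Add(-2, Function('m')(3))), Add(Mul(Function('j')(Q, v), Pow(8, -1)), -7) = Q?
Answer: -12312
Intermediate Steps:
Function('m')(w) = 4 (Function('m')(w) = Add(3, Mul(-1, Add(-3, Mul(-1, -2)))) = Add(3, Mul(-1, Add(-3, 2))) = Add(3, Mul(-1, -1)) = Add(3, 1) = 4)
Function('j')(Q, v) = Add(56, Mul(8, Q))
P = -6 (P = Mul(Add(-5, 2), Add(-2, 4)) = Mul(-3, 2) = -6)
Function('W')(M) = Add(-5, Mul(-4, M)) (Function('W')(M) = Add(-5, Mul(M, -4)) = Add(-5, Mul(-4, M)))
Function('I')(u) = -3
Mul(Mul(Function('I')(6), Function('W')(P)), Function('j')(20, -26)) = Mul(Mul(-3, Add(-5, Mul(-4, -6))), Add(56, Mul(8, 20))) = Mul(Mul(-3, Add(-5, 24)), Add(56, 160)) = Mul(Mul(-3, 19), 216) = Mul(-57, 216) = -12312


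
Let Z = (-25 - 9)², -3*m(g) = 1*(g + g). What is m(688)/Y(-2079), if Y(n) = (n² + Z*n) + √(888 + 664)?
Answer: -880143264/3682242451337 + 5504*√97/11046727354011 ≈ -0.00023902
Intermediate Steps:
m(g) = -2*g/3 (m(g) = -(g + g)/3 = -2*g/3)
Z = 1156 (Z = (-34)² = 1156)
Y(n) = n² + 4*√97 + 1156*n (Y(n) = (n² + 1156*n) + √(888 + 664) = (n² + 1156*n) + √1552 = (n² + 1156*n) + 4*√97 = n² + 4*√97 + 1156*n)
m(688)/Y(-2079) = (-⅔*688)/((-2079)² + 4*√97 + 1156*(-2079)) = -1376/(3*(4322241 + 4*√97 - 2403324)) = -1376/(3*(1918917 + 4*√97))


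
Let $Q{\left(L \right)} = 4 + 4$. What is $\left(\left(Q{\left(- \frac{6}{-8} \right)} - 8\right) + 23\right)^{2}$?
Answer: $529$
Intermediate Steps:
$Q{\left(L \right)} = 8$
$\left(\left(Q{\left(- \frac{6}{-8} \right)} - 8\right) + 23\right)^{2} = \left(\left(8 - 8\right) + 23\right)^{2} = \left(0 + 23\right)^{2} = 23^{2} = 529$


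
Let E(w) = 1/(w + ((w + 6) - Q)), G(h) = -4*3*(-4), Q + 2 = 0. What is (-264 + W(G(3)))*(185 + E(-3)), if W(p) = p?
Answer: -40068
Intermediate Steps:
Q = -2 (Q = -2 + 0 = -2)
G(h) = 48 (G(h) = -12*(-4) = 48)
E(w) = 1/(8 + 2*w) (E(w) = 1/(w + ((w + 6) - 1*(-2))) = 1/(w + ((6 + w) + 2)) = 1/(w + (8 + w)) = 1/(8 + 2*w))
(-264 + W(G(3)))*(185 + E(-3)) = (-264 + 48)*(185 + 1/(2*(4 - 3))) = -216*(185 + (½)/1) = -216*(185 + (½)*1) = -216*(185 + ½) = -216*371/2 = -40068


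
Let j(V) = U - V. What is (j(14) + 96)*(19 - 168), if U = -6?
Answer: -11324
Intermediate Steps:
j(V) = -6 - V
(j(14) + 96)*(19 - 168) = ((-6 - 1*14) + 96)*(19 - 168) = ((-6 - 14) + 96)*(-149) = (-20 + 96)*(-149) = 76*(-149) = -11324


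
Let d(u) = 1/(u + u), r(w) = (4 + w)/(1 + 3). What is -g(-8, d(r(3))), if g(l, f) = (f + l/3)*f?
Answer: 100/147 ≈ 0.68027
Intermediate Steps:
r(w) = 1 + w/4 (r(w) = (4 + w)/4 = (4 + w)*(¼) = 1 + w/4)
d(u) = 1/(2*u)
g(l, f) = f*(f + l/3) (g(l, f) = (f + l*(⅓))*f = (f + l/3)*f = f*(f + l/3))
-g(-8, d(r(3))) = -1/(2*(1 + (¼)*3))*(-8 + 3*(1/(2*(1 + (¼)*3))))/3 = -1/(2*(1 + ¾))*(-8 + 3*(1/(2*(1 + ¾))))/3 = -1/(2*(7/4))*(-8 + 3*(1/(2*(7/4))))/3 = -(½)*(4/7)*(-8 + 3*((½)*(4/7)))/3 = -2*(-8 + 3*(2/7))/(3*7) = -2*(-8 + 6/7)/(3*7) = -2*(-50)/(3*7*7) = -1*(-100/147) = 100/147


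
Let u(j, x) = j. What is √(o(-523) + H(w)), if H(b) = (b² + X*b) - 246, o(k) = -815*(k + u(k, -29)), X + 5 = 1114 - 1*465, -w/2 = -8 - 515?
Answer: 4*√163749 ≈ 1618.6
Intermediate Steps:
w = 1046 (w = -2*(-8 - 515) = -2*(-523) = 1046)
X = 644 (X = -5 + (1114 - 1*465) = -5 + (1114 - 465) = -5 + 649 = 644)
o(k) = -1630*k (o(k) = -815*(k + k) = -1630*k)
H(b) = -246 + b² + 644*b (H(b) = (b² + 644*b) - 246 = -246 + b² + 644*b)
√(o(-523) + H(w)) = √(-1630*(-523) + (-246 + 1046² + 644*1046)) = √(852490 + (-246 + 1094116 + 673624)) = √(852490 + 1767494) = √2619984 = 4*√163749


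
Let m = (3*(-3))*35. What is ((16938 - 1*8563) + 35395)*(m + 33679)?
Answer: 1460342280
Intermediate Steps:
m = -315 (m = -9*35 = -315)
((16938 - 1*8563) + 35395)*(m + 33679) = ((16938 - 1*8563) + 35395)*(-315 + 33679) = ((16938 - 8563) + 35395)*33364 = (8375 + 35395)*33364 = 43770*33364 = 1460342280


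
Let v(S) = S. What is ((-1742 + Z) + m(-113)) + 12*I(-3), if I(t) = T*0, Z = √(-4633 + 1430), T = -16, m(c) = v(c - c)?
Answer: -1742 + I*√3203 ≈ -1742.0 + 56.595*I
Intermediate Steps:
m(c) = 0 (m(c) = c - c = 0)
Z = I*√3203 (Z = √(-3203) = I*√3203 ≈ 56.595*I)
I(t) = 0 (I(t) = -16*0 = 0)
((-1742 + Z) + m(-113)) + 12*I(-3) = ((-1742 + I*√3203) + 0) + 12*0 = (-1742 + I*√3203) + 0 = -1742 + I*√3203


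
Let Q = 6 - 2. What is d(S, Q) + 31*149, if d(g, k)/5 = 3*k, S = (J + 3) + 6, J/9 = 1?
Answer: 4679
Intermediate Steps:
J = 9 (J = 9*1 = 9)
Q = 4
S = 18 (S = (9 + 3) + 6 = 12 + 6 = 18)
d(g, k) = 15*k (d(g, k) = 5*(3*k) = 15*k)
d(S, Q) + 31*149 = 15*4 + 31*149 = 60 + 4619 = 4679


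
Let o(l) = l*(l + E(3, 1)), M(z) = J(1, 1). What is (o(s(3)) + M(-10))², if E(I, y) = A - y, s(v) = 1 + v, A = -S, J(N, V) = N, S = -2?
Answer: 441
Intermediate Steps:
A = 2 (A = -1*(-2) = 2)
M(z) = 1
E(I, y) = 2 - y
o(l) = l*(1 + l) (o(l) = l*(l + (2 - 1*1)) = l*(l + (2 - 1)) = l*(l + 1) = l*(1 + l))
(o(s(3)) + M(-10))² = ((1 + 3)*(1 + (1 + 3)) + 1)² = (4*(1 + 4) + 1)² = (4*5 + 1)² = (20 + 1)² = 21² = 441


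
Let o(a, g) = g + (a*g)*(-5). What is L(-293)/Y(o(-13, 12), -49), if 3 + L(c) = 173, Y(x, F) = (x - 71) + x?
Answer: 10/89 ≈ 0.11236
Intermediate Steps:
o(a, g) = g - 5*a*g
Y(x, F) = -71 + 2*x (Y(x, F) = (-71 + x) + x = -71 + 2*x)
L(c) = 170 (L(c) = -3 + 173 = 170)
L(-293)/Y(o(-13, 12), -49) = 170/(-71 + 2*(12*(1 - 5*(-13)))) = 170/(-71 + 2*(12*(1 + 65))) = 170/(-71 + 2*(12*66)) = 170/(-71 + 2*792) = 170/(-71 + 1584) = 170/1513 = 170*(1/1513) = 10/89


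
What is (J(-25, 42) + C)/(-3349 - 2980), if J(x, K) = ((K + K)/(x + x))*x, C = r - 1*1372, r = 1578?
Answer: -248/6329 ≈ -0.039185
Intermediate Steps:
C = 206 (C = 1578 - 1*1372 = 1578 - 1372 = 206)
J(x, K) = K (J(x, K) = ((2*K)/((2*x)))*x = ((2*K)*(1/(2*x)))*x = (K/x)*x = K)
(J(-25, 42) + C)/(-3349 - 2980) = (42 + 206)/(-3349 - 2980) = 248/(-6329) = 248*(-1/6329) = -248/6329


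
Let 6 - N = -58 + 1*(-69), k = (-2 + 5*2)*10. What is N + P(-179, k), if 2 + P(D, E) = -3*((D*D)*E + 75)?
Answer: -7689934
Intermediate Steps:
k = 80 (k = (-2 + 10)*10 = 8*10 = 80)
P(D, E) = -227 - 3*E*D² (P(D, E) = -2 - 3*((D*D)*E + 75) = -2 - 3*(D²*E + 75) = -2 - 3*(E*D² + 75) = -2 - 3*(75 + E*D²) = -2 + (-225 - 3*E*D²) = -227 - 3*E*D²)
N = 133 (N = 6 - (-58 + 1*(-69)) = 6 - (-58 - 69) = 6 - 1*(-127) = 6 + 127 = 133)
N + P(-179, k) = 133 + (-227 - 3*80*(-179)²) = 133 + (-227 - 3*80*32041) = 133 + (-227 - 7689840) = 133 - 7690067 = -7689934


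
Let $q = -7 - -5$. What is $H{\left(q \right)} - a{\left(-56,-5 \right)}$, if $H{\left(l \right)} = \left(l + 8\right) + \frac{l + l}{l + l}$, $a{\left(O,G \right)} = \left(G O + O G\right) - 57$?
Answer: $-496$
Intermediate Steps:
$a{\left(O,G \right)} = -57 + 2 G O$ ($a{\left(O,G \right)} = \left(G O + G O\right) - 57 = 2 G O - 57 = -57 + 2 G O$)
$q = -2$ ($q = -7 + 5 = -2$)
$H{\left(l \right)} = 9 + l$ ($H{\left(l \right)} = \left(8 + l\right) + \frac{2 l}{2 l} = \left(8 + l\right) + 2 l \frac{1}{2 l} = \left(8 + l\right) + 1 = 9 + l$)
$H{\left(q \right)} - a{\left(-56,-5 \right)} = \left(9 - 2\right) - \left(-57 + 2 \left(-5\right) \left(-56\right)\right) = 7 - \left(-57 + 560\right) = 7 - 503 = -496$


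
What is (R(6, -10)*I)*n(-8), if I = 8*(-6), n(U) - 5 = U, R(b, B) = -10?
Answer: -1440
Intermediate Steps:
n(U) = 5 + U
I = -48
(R(6, -10)*I)*n(-8) = (-10*(-48))*(5 - 8) = 480*(-3) = -1440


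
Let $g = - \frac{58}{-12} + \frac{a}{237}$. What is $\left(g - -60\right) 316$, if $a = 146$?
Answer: $20682$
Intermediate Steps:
$g = \frac{861}{158}$ ($g = - \frac{58}{-12} + \frac{146}{237} = \left(-58\right) \left(- \frac{1}{12}\right) + 146 \cdot \frac{1}{237} = \frac{29}{6} + \frac{146}{237} = \frac{861}{158} \approx 5.4494$)
$\left(g - -60\right) 316 = \left(\frac{861}{158} - -60\right) 316 = \left(\frac{861}{158} + 60\right) 316 = \frac{10341}{158} \cdot 316 = 20682$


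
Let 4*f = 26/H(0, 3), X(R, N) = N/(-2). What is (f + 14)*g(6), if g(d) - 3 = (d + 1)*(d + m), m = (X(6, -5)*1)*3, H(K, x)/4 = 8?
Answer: 177255/128 ≈ 1384.8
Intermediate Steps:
H(K, x) = 32 (H(K, x) = 4*8 = 32)
X(R, N) = -N/2 (X(R, N) = N*(-½) = -N/2)
f = 13/64 (f = (26/32)/4 = (26*(1/32))/4 = (¼)*(13/16) = 13/64 ≈ 0.20313)
m = 15/2 (m = (-½*(-5)*1)*3 = ((5/2)*1)*3 = (5/2)*3 = 15/2 ≈ 7.5000)
g(d) = 3 + (1 + d)*(15/2 + d) (g(d) = 3 + (d + 1)*(d + 15/2) = 3 + (1 + d)*(15/2 + d))
(f + 14)*g(6) = (13/64 + 14)*(21/2 + 6² + (17/2)*6) = 909*(21/2 + 36 + 51)/64 = (909/64)*(195/2) = 177255/128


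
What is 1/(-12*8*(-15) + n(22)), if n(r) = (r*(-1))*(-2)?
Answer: 1/1484 ≈ 0.00067385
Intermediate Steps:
n(r) = 2*r (n(r) = -r*(-2) = 2*r)
1/(-12*8*(-15) + n(22)) = 1/(-12*8*(-15) + 2*22) = 1/(-96*(-15) + 44) = 1/(1440 + 44) = 1/1484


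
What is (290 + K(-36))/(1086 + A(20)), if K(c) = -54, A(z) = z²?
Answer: 118/743 ≈ 0.15882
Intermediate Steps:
(290 + K(-36))/(1086 + A(20)) = (290 - 54)/(1086 + 20²) = 236/(1086 + 400) = 236/1486 = 236*(1/1486) = 118/743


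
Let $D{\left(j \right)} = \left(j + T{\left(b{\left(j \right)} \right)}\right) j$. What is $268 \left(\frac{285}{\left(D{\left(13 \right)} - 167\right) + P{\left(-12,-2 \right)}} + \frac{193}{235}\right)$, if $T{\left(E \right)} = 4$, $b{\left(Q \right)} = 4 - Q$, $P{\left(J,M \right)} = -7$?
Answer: $\frac{433624}{235} \approx 1845.2$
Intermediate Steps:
$D{\left(j \right)} = j \left(4 + j\right)$ ($D{\left(j \right)} = \left(j + 4\right) j = \left(4 + j\right) j = j \left(4 + j\right)$)
$268 \left(\frac{285}{\left(D{\left(13 \right)} - 167\right) + P{\left(-12,-2 \right)}} + \frac{193}{235}\right) = 268 \left(\frac{285}{\left(13 \left(4 + 13\right) - 167\right) - 7} + \frac{193}{235}\right) = 268 \left(\frac{285}{\left(13 \cdot 17 - 167\right) - 7} + 193 \cdot \frac{1}{235}\right) = 268 \left(\frac{285}{\left(221 - 167\right) - 7} + \frac{193}{235}\right) = 268 \left(\frac{285}{54 - 7} + \frac{193}{235}\right) = 268 \left(\frac{285}{47} + \frac{193}{235}\right) = 268 \cdot \frac{1618}{235} = \frac{433624}{235}$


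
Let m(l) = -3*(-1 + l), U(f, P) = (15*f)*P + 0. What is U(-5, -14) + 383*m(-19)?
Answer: 24030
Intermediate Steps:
U(f, P) = 15*P*f (U(f, P) = 15*P*f + 0 = 15*P*f)
m(l) = 3 - 3*l
U(-5, -14) + 383*m(-19) = 15*(-14)*(-5) + 383*(3 - 3*(-19)) = 1050 + 383*(3 + 57) = 1050 + 383*60 = 1050 + 22980 = 24030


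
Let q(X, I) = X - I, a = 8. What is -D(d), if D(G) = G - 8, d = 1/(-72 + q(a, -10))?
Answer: 433/54 ≈ 8.0185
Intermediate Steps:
d = -1/54 (d = 1/(-72 + (8 - 1*(-10))) = 1/(-72 + (8 + 10)) = 1/(-72 + 18) = 1/(-54) = -1/54 ≈ -0.018519)
D(G) = -8 + G
-D(d) = -(-8 - 1/54) = -1*(-433/54) = 433/54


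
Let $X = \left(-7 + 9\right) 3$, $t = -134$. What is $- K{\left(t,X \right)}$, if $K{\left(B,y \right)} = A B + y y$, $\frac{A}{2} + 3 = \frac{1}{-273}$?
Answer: $- \frac{229588}{273} \approx -840.98$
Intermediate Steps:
$A = - \frac{1640}{273}$ ($A = -6 + \frac{2}{-273} = -6 + 2 \left(- \frac{1}{273}\right) = -6 - \frac{2}{273} = - \frac{1640}{273} \approx -6.0073$)
$X = 6$ ($X = 2 \cdot 3 = 6$)
$K{\left(B,y \right)} = y^{2} - \frac{1640 B}{273}$ ($K{\left(B,y \right)} = - \frac{1640 B}{273} + y y = - \frac{1640 B}{273} + y^{2} = y^{2} - \frac{1640 B}{273}$)
$- K{\left(t,X \right)} = - (6^{2} - - \frac{219760}{273}) = - (36 + \frac{219760}{273}) = \left(-1\right) \frac{229588}{273} = - \frac{229588}{273}$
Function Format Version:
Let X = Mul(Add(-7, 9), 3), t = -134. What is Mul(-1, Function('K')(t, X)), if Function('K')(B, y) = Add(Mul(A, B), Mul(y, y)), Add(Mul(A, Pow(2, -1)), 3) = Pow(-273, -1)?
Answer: Rational(-229588, 273) ≈ -840.98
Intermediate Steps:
A = Rational(-1640, 273) (A = Add(-6, Mul(2, Pow(-273, -1))) = Add(-6, Mul(2, Rational(-1, 273))) = Add(-6, Rational(-2, 273)) = Rational(-1640, 273) ≈ -6.0073)
X = 6 (X = Mul(2, 3) = 6)
Function('K')(B, y) = Add(Pow(y, 2), Mul(Rational(-1640, 273), B)) (Function('K')(B, y) = Add(Mul(Rational(-1640, 273), B), Mul(y, y)) = Add(Mul(Rational(-1640, 273), B), Pow(y, 2)) = Add(Pow(y, 2), Mul(Rational(-1640, 273), B)))
Mul(-1, Function('K')(t, X)) = Mul(-1, Add(Pow(6, 2), Mul(Rational(-1640, 273), -134))) = Mul(-1, Add(36, Rational(219760, 273))) = Mul(-1, Rational(229588, 273)) = Rational(-229588, 273)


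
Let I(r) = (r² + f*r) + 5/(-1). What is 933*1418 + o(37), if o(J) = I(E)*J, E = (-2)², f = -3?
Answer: 1322957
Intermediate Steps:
E = 4
I(r) = -5 + r² - 3*r (I(r) = (r² - 3*r) + 5/(-1) = (r² - 3*r) + 5*(-1) = (r² - 3*r) - 5 = -5 + r² - 3*r)
o(J) = -J (o(J) = (-5 + 4² - 3*4)*J = (-5 + 16 - 12)*J = -J)
933*1418 + o(37) = 933*1418 - 1*37 = 1322994 - 37 = 1322957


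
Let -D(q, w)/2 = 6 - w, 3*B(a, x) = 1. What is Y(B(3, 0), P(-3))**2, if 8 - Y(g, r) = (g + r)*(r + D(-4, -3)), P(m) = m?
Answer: 2304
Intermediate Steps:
B(a, x) = 1/3 (B(a, x) = (1/3)*1 = 1/3)
D(q, w) = -12 + 2*w (D(q, w) = -2*(6 - w) = -12 + 2*w)
Y(g, r) = 8 - (-18 + r)*(g + r) (Y(g, r) = 8 - (g + r)*(r + (-12 + 2*(-3))) = 8 - (g + r)*(r + (-12 - 6)) = 8 - (g + r)*(r - 18) = 8 - (g + r)*(-18 + r) = 8 - (-18 + r)*(g + r))
Y(B(3, 0), P(-3))**2 = (8 - 1*(-3)**2 + 18*(1/3) + 18*(-3) - 1*1/3*(-3))**2 = (8 - 1*9 + 6 - 54 + 1)**2 = (8 - 9 + 6 - 54 + 1)**2 = (-48)**2 = 2304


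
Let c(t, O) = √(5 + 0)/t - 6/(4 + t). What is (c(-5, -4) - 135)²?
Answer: (645 + √5)²/25 ≈ 16757.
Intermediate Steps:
c(t, O) = -6/(4 + t) + √5/t (c(t, O) = √5/t - 6/(4 + t) = -6/(4 + t) + √5/t)
(c(-5, -4) - 135)² = ((-6*(-5) + 4*√5 - 5*√5)/((-5)*(4 - 5)) - 135)² = (-⅕*(30 + 4*√5 - 5*√5)/(-1) - 135)² = (-⅕*(-1)*(30 - √5) - 135)² = ((6 - √5/5) - 135)² = (-129 - √5/5)²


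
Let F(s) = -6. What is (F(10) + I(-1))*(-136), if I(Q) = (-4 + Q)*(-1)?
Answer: 136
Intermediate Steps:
I(Q) = 4 - Q
(F(10) + I(-1))*(-136) = (-6 + (4 - 1*(-1)))*(-136) = (-6 + (4 + 1))*(-136) = (-6 + 5)*(-136) = -1*(-136) = 136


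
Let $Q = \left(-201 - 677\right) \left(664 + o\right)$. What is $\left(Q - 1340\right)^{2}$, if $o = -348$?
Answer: $77722748944$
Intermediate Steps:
$Q = -277448$ ($Q = \left(-201 - 677\right) \left(664 - 348\right) = \left(-878\right) 316 = -277448$)
$\left(Q - 1340\right)^{2} = \left(-277448 - 1340\right)^{2} = \left(-278788\right)^{2} = 77722748944$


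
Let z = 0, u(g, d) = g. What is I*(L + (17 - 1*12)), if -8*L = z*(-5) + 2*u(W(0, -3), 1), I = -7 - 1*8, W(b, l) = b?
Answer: -75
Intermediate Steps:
I = -15 (I = -7 - 8 = -15)
L = 0 (L = -(0*(-5) + 2*0)/8 = -(0 + 0)/8 = -⅛*0 = 0)
I*(L + (17 - 1*12)) = -15*(0 + (17 - 1*12)) = -15*(0 + (17 - 12)) = -15*(0 + 5) = -15*5 = -75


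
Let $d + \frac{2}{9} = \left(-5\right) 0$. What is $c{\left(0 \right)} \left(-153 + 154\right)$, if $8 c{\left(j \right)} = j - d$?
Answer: $\frac{1}{36} \approx 0.027778$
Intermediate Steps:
$d = - \frac{2}{9}$ ($d = - \frac{2}{9} - 0 = - \frac{2}{9} + 0 = - \frac{2}{9} \approx -0.22222$)
$c{\left(j \right)} = \frac{1}{36} + \frac{j}{8}$ ($c{\left(j \right)} = \frac{j - - \frac{2}{9}}{8} = \frac{j + \frac{2}{9}}{8} = \frac{\frac{2}{9} + j}{8} = \frac{1}{36} + \frac{j}{8}$)
$c{\left(0 \right)} \left(-153 + 154\right) = \left(\frac{1}{36} + \frac{1}{8} \cdot 0\right) \left(-153 + 154\right) = \left(\frac{1}{36} + 0\right) 1 = \frac{1}{36} \cdot 1 = \frac{1}{36}$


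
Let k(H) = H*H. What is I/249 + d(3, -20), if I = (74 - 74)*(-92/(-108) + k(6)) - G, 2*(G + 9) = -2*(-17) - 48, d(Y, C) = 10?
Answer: 2506/249 ≈ 10.064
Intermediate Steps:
k(H) = H²
G = -16 (G = -9 + (-2*(-17) - 48)/2 = -9 + (34 - 48)/2 = -9 + (½)*(-14) = -9 - 7 = -16)
I = 16 (I = (74 - 74)*(-92/(-108) + 6²) - 1*(-16) = 0*(-92*(-1/108) + 36) + 16 = 0*(23/27 + 36) + 16 = 0*(995/27) + 16 = 0 + 16 = 16)
I/249 + d(3, -20) = 16/249 + 10 = 2506/249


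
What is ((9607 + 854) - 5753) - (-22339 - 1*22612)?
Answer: 49659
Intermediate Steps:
((9607 + 854) - 5753) - (-22339 - 1*22612) = (10461 - 5753) - (-22339 - 22612) = 4708 - 1*(-44951) = 4708 + 44951 = 49659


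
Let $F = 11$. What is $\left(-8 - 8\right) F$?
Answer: $-176$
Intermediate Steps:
$\left(-8 - 8\right) F = \left(-8 - 8\right) 11 = \left(-16\right) 11 = -176$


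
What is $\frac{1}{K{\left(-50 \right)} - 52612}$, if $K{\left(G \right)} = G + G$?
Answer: $- \frac{1}{52712} \approx -1.8971 \cdot 10^{-5}$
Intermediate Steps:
$K{\left(G \right)} = 2 G$
$\frac{1}{K{\left(-50 \right)} - 52612} = \frac{1}{2 \left(-50\right) - 52612} = \frac{1}{-100 - 52612} = \frac{1}{-52712} = - \frac{1}{52712}$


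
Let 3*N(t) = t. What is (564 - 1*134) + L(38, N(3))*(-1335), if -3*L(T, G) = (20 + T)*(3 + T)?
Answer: 1058640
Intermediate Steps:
N(t) = t/3
L(T, G) = -(3 + T)*(20 + T)/3 (L(T, G) = -(20 + T)*(3 + T)/3 = -(3 + T)*(20 + T)/3)
(564 - 1*134) + L(38, N(3))*(-1335) = (564 - 1*134) + (-20 - 23/3*38 - ⅓*38²)*(-1335) = (564 - 134) + (-20 - 874/3 - ⅓*1444)*(-1335) = 430 + (-20 - 874/3 - 1444/3)*(-1335) = 430 - 2378/3*(-1335) = 430 + 1058210 = 1058640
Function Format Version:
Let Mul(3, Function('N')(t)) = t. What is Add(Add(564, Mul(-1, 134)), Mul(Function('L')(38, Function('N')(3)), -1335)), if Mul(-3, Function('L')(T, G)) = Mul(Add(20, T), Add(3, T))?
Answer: 1058640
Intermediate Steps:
Function('N')(t) = Mul(Rational(1, 3), t)
Function('L')(T, G) = Mul(Rational(-1, 3), Add(3, T), Add(20, T)) (Function('L')(T, G) = Mul(Rational(-1, 3), Mul(Add(20, T), Add(3, T))) = Mul(Rational(-1, 3), Mul(Add(3, T), Add(20, T))) = Mul(Rational(-1, 3), Add(3, T), Add(20, T)))
Add(Add(564, Mul(-1, 134)), Mul(Function('L')(38, Function('N')(3)), -1335)) = Add(Add(564, Mul(-1, 134)), Mul(Add(-20, Mul(Rational(-23, 3), 38), Mul(Rational(-1, 3), Pow(38, 2))), -1335)) = Add(Add(564, -134), Mul(Add(-20, Rational(-874, 3), Mul(Rational(-1, 3), 1444)), -1335)) = Add(430, Mul(Add(-20, Rational(-874, 3), Rational(-1444, 3)), -1335)) = Add(430, Mul(Rational(-2378, 3), -1335)) = Add(430, 1058210) = 1058640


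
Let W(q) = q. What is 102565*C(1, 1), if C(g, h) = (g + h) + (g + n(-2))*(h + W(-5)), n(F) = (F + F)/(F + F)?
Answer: -615390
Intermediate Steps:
n(F) = 1 (n(F) = (2*F)/((2*F)) = (2*F)*(1/(2*F)) = 1)
C(g, h) = g + h + (1 + g)*(-5 + h) (C(g, h) = (g + h) + (g + 1)*(h - 5) = (g + h) + (1 + g)*(-5 + h) = g + h + (1 + g)*(-5 + h))
102565*C(1, 1) = 102565*(-5 - 4*1 + 2*1 + 1*1) = 102565*(-5 - 4 + 2 + 1) = 102565*(-6) = -615390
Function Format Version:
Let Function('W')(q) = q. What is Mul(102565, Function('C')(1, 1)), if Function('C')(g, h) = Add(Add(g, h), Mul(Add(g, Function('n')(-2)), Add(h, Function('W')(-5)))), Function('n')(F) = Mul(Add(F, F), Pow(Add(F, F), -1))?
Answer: -615390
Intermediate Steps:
Function('n')(F) = 1 (Function('n')(F) = Mul(Mul(2, F), Pow(Mul(2, F), -1)) = Mul(Mul(2, F), Mul(Rational(1, 2), Pow(F, -1))) = 1)
Function('C')(g, h) = Add(g, h, Mul(Add(1, g), Add(-5, h))) (Function('C')(g, h) = Add(Add(g, h), Mul(Add(g, 1), Add(h, -5))) = Add(Add(g, h), Mul(Add(1, g), Add(-5, h))) = Add(g, h, Mul(Add(1, g), Add(-5, h))))
Mul(102565, Function('C')(1, 1)) = Mul(102565, Add(-5, Mul(-4, 1), Mul(2, 1), Mul(1, 1))) = Mul(102565, Add(-5, -4, 2, 1)) = Mul(102565, -6) = -615390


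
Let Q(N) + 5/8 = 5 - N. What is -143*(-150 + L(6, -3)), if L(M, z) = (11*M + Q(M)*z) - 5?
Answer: 96239/8 ≈ 12030.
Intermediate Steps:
Q(N) = 35/8 - N (Q(N) = -5/8 + (5 - N) = 35/8 - N)
L(M, z) = -5 + 11*M + z*(35/8 - M) (L(M, z) = (11*M + (35/8 - M)*z) - 5 = (11*M + z*(35/8 - M)) - 5 = -5 + 11*M + z*(35/8 - M))
-143*(-150 + L(6, -3)) = -143*(-150 + (-5 + 11*6 - 1/8*(-3)*(-35 + 8*6))) = -143*(-150 + (-5 + 66 - 1/8*(-3)*(-35 + 48))) = -143*(-150 + (-5 + 66 - 1/8*(-3)*13)) = -143*(-150 + (-5 + 66 + 39/8)) = -143*(-150 + 527/8) = -143*(-673/8) = 96239/8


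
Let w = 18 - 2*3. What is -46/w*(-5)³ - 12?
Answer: 2803/6 ≈ 467.17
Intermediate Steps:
w = 12 (w = 18 - 1*6 = 18 - 6 = 12)
-46/w*(-5)³ - 12 = -46/12*(-5)³ - 12 = -46*1/12*(-125) - 12 = -23/6*(-125) - 12 = 2875/6 - 12 = 2803/6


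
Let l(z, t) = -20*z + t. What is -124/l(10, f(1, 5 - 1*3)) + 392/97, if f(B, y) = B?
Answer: 90036/19303 ≈ 4.6644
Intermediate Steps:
l(z, t) = t - 20*z
-124/l(10, f(1, 5 - 1*3)) + 392/97 = -124/(1 - 20*10) + 392/97 = -124/(1 - 200) + 392*(1/97) = -124/(-199) + 392/97 = -124*(-1/199) + 392/97 = 124/199 + 392/97 = 90036/19303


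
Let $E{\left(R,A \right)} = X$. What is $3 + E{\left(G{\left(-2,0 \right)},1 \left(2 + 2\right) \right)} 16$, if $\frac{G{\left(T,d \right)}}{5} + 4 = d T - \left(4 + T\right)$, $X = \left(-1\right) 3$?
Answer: $-45$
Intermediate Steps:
$X = -3$
$G{\left(T,d \right)} = -40 - 5 T + 5 T d$ ($G{\left(T,d \right)} = -20 + 5 \left(d T - \left(4 + T\right)\right) = -20 + 5 \left(T d - \left(4 + T\right)\right) = -20 + 5 \left(-4 - T + T d\right) = -20 - \left(20 + 5 T - 5 T d\right) = -40 - 5 T + 5 T d$)
$E{\left(R,A \right)} = -3$
$3 + E{\left(G{\left(-2,0 \right)},1 \left(2 + 2\right) \right)} 16 = 3 - 48 = -45$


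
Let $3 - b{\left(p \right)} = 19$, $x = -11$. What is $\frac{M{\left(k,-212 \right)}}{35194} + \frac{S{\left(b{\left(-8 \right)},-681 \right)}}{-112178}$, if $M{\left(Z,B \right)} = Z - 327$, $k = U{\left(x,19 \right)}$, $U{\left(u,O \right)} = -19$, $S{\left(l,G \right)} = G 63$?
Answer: $\frac{735557297}{1973996266} \approx 0.37262$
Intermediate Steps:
$b{\left(p \right)} = -16$ ($b{\left(p \right)} = 3 - 19 = -16$)
$S{\left(l,G \right)} = 63 G$
$k = -19$
$M{\left(Z,B \right)} = -327 + Z$ ($M{\left(Z,B \right)} = Z - 327 = -327 + Z$)
$\frac{M{\left(k,-212 \right)}}{35194} + \frac{S{\left(b{\left(-8 \right)},-681 \right)}}{-112178} = \frac{-327 - 19}{35194} + \frac{63 \left(-681\right)}{-112178} = \left(-346\right) \frac{1}{35194} - - \frac{42903}{112178} = - \frac{173}{17597} + \frac{42903}{112178} = \frac{735557297}{1973996266}$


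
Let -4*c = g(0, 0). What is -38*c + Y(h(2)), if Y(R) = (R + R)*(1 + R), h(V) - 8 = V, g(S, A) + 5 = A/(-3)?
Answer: 345/2 ≈ 172.50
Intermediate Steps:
g(S, A) = -5 - A/3 (g(S, A) = -5 + A/(-3) = -5 + A*(-⅓) = -5 - A/3)
h(V) = 8 + V
Y(R) = 2*R*(1 + R) (Y(R) = (2*R)*(1 + R) = 2*R*(1 + R))
c = 5/4 (c = -(-5 - ⅓*0)/4 = -(-5 + 0)/4 = -¼*(-5) = 5/4 ≈ 1.2500)
-38*c + Y(h(2)) = -38*5/4 + 2*(8 + 2)*(1 + (8 + 2)) = -95/2 + 2*10*(1 + 10) = -95/2 + 2*10*11 = -95/2 + 220 = 345/2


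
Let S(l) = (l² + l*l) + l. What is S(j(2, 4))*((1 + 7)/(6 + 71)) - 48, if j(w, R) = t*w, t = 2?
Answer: -3408/77 ≈ -44.260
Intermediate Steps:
j(w, R) = 2*w
S(l) = l + 2*l² (S(l) = (l² + l²) + l = 2*l² + l = l + 2*l²)
S(j(2, 4))*((1 + 7)/(6 + 71)) - 48 = ((2*2)*(1 + 2*(2*2)))*((1 + 7)/(6 + 71)) - 48 = (4*(1 + 2*4))*(8/77) - 48 = (4*(1 + 8))*(8*(1/77)) - 48 = (4*9)*(8/77) - 48 = 36*(8/77) - 48 = 288/77 - 48 = -3408/77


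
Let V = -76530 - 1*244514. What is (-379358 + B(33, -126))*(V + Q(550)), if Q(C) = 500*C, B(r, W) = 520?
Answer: 17443216872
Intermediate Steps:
V = -321044 (V = -76530 - 244514 = -321044)
(-379358 + B(33, -126))*(V + Q(550)) = (-379358 + 520)*(-321044 + 500*550) = -378838*(-321044 + 275000) = -378838*(-46044) = 17443216872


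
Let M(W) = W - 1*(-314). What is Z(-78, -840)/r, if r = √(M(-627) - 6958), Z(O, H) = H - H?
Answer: 0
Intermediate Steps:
Z(O, H) = 0
M(W) = 314 + W (M(W) = W + 314 = 314 + W)
r = I*√7271 (r = √((314 - 627) - 6958) = √(-313 - 6958) = √(-7271) = I*√7271 ≈ 85.27*I)
Z(-78, -840)/r = 0/((I*√7271)) = 0*(-I*√7271/7271) = 0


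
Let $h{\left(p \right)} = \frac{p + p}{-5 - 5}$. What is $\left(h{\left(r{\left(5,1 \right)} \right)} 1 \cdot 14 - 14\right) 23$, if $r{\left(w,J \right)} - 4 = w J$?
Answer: $- \frac{4508}{5} \approx -901.6$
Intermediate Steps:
$r{\left(w,J \right)} = 4 + J w$ ($r{\left(w,J \right)} = 4 + w J = 4 + J w$)
$h{\left(p \right)} = - \frac{p}{5}$ ($h{\left(p \right)} = \frac{2 p}{-10} = 2 p \left(- \frac{1}{10}\right) = - \frac{p}{5}$)
$\left(h{\left(r{\left(5,1 \right)} \right)} 1 \cdot 14 - 14\right) 23 = \left(- \frac{4 + 1 \cdot 5}{5} \cdot 1 \cdot 14 - 14\right) 23 = \left(- \frac{4 + 5}{5} \cdot 14 - 14\right) 23 = \left(\left(- \frac{1}{5}\right) 9 \cdot 14 - 14\right) 23 = \left(\left(- \frac{9}{5}\right) 14 - 14\right) 23 = \left(- \frac{126}{5} - 14\right) 23 = \left(- \frac{196}{5}\right) 23 = - \frac{4508}{5}$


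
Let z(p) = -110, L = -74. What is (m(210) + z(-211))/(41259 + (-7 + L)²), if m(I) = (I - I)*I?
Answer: -11/4782 ≈ -0.0023003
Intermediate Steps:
m(I) = 0 (m(I) = 0*I = 0)
(m(210) + z(-211))/(41259 + (-7 + L)²) = (0 - 110)/(41259 + (-7 - 74)²) = -110/(41259 + (-81)²) = -110/(41259 + 6561) = -110/47820 = -110*1/47820 = -11/4782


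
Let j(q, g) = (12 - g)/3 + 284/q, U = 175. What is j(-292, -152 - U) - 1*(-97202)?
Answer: 7103924/73 ≈ 97314.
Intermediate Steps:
j(q, g) = 4 + 284/q - g/3 (j(q, g) = (12 - g)*(⅓) + 284/q = (4 - g/3) + 284/q = 4 + 284/q - g/3)
j(-292, -152 - U) - 1*(-97202) = (4 + 284/(-292) - (-152 - 1*175)/3) - 1*(-97202) = (4 + 284*(-1/292) - (-152 - 175)/3) + 97202 = (4 - 71/73 - ⅓*(-327)) + 97202 = (4 - 71/73 + 109) + 97202 = 8178/73 + 97202 = 7103924/73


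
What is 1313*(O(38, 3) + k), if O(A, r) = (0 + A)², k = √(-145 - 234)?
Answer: 1895972 + 1313*I*√379 ≈ 1.896e+6 + 25561.0*I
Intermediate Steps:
k = I*√379 (k = √(-379) = I*√379 ≈ 19.468*I)
O(A, r) = A²
1313*(O(38, 3) + k) = 1313*(38² + I*√379) = 1313*(1444 + I*√379) = 1895972 + 1313*I*√379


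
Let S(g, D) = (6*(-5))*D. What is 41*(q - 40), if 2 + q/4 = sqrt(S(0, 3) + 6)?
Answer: -1968 + 328*I*sqrt(21) ≈ -1968.0 + 1503.1*I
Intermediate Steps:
S(g, D) = -30*D
q = -8 + 8*I*sqrt(21) (q = -8 + 4*sqrt(-30*3 + 6) = -8 + 4*sqrt(-90 + 6) = -8 + 4*sqrt(-84) = -8 + 4*(2*I*sqrt(21)) = -8 + 8*I*sqrt(21) ≈ -8.0 + 36.661*I)
41*(q - 40) = 41*((-8 + 8*I*sqrt(21)) - 40) = 41*(-48 + 8*I*sqrt(21)) = -1968 + 328*I*sqrt(21)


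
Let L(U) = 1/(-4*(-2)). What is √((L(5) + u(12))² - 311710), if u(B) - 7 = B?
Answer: I*√19926031/8 ≈ 557.98*I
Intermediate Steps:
u(B) = 7 + B
L(U) = ⅛ (L(U) = 1/8 = ⅛)
√((L(5) + u(12))² - 311710) = √((⅛ + (7 + 12))² - 311710) = √((⅛ + 19)² - 311710) = √((153/8)² - 311710) = √(23409/64 - 311710) = √(-19926031/64) = I*√19926031/8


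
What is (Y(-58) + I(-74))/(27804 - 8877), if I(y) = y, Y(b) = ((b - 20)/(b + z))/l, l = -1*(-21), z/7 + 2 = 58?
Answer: -86519/22125663 ≈ -0.0039103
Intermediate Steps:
z = 392 (z = -14 + 7*58 = -14 + 406 = 392)
l = 21
Y(b) = (-20 + b)/(21*(392 + b)) (Y(b) = ((b - 20)/(b + 392))/21 = ((-20 + b)/(392 + b))*(1/21) = (-20 + b)/(21*(392 + b)))
(Y(-58) + I(-74))/(27804 - 8877) = ((-20 - 58)/(21*(392 - 58)) - 74)/(27804 - 8877) = ((1/21)*(-78)/334 - 74)/18927 = ((1/21)*(1/334)*(-78) - 74)*(1/18927) = (-13/1169 - 74)*(1/18927) = -86519/1169*1/18927 = -86519/22125663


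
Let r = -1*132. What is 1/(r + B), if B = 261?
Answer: 1/129 ≈ 0.0077519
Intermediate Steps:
r = -132
1/(r + B) = 1/(-132 + 261) = 1/129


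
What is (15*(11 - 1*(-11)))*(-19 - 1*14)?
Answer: -10890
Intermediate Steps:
(15*(11 - 1*(-11)))*(-19 - 1*14) = (15*(11 + 11))*(-19 - 14) = (15*22)*(-33) = 330*(-33) = -10890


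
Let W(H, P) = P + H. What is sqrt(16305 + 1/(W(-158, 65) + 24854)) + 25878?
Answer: 25878 + sqrt(9996711632666)/24761 ≈ 26006.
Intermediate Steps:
W(H, P) = H + P
sqrt(16305 + 1/(W(-158, 65) + 24854)) + 25878 = sqrt(16305 + 1/((-158 + 65) + 24854)) + 25878 = sqrt(16305 + 1/(-93 + 24854)) + 25878 = sqrt(16305 + 1/24761) + 25878 = sqrt(403728106/24761) + 25878 = sqrt(9996711632666)/24761 + 25878 = 25878 + sqrt(9996711632666)/24761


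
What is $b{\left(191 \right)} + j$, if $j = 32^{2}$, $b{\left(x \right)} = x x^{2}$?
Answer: $6968895$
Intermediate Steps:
$b{\left(x \right)} = x^{3}$
$j = 1024$
$b{\left(191 \right)} + j = 191^{3} + 1024 = 6967871 + 1024 = 6968895$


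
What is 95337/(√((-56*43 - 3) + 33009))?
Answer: 95337*√30598/30598 ≈ 545.02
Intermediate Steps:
95337/(√((-56*43 - 3) + 33009)) = 95337/(√((-2408 - 3) + 33009)) = 95337/(√(-2411 + 33009)) = 95337/(√30598) = 95337*(√30598/30598) = 95337*√30598/30598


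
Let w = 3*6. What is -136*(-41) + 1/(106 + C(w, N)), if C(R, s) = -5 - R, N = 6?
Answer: 462809/83 ≈ 5576.0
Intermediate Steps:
w = 18
-136*(-41) + 1/(106 + C(w, N)) = -136*(-41) + 1/(106 + (-5 - 1*18)) = 5576 + 1/(106 + (-5 - 18)) = 5576 + 1/(106 - 23) = 5576 + 1/83 = 462809/83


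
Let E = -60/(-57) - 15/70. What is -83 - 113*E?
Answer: -47277/266 ≈ -177.73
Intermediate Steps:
E = 223/266 (E = -60*(-1/57) - 15*1/70 = 20/19 - 3/14 = 223/266 ≈ 0.83835)
-83 - 113*E = -83 - 113*223/266 = -83 - 25199/266 = -47277/266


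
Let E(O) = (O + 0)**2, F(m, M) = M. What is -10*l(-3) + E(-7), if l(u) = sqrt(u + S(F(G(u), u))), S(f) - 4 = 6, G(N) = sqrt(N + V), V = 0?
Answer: 49 - 10*sqrt(7) ≈ 22.542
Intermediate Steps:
G(N) = sqrt(N) (G(N) = sqrt(N + 0) = sqrt(N))
S(f) = 10 (S(f) = 4 + 6 = 10)
l(u) = sqrt(10 + u) (l(u) = sqrt(u + 10) = sqrt(10 + u))
E(O) = O**2
-10*l(-3) + E(-7) = -10*sqrt(10 - 3) + (-7)**2 = -10*sqrt(7) + 49 = 49 - 10*sqrt(7)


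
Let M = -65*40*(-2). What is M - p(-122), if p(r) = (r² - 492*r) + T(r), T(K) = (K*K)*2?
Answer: -99476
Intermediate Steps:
T(K) = 2*K² (T(K) = K²*2 = 2*K²)
M = 5200 (M = -2600*(-2) = 5200)
p(r) = -492*r + 3*r² (p(r) = (r² - 492*r) + 2*r² = -492*r + 3*r²)
M - p(-122) = 5200 - 3*(-122)*(-164 - 122) = 5200 - 3*(-122)*(-286) = 5200 - 1*104676 = 5200 - 104676 = -99476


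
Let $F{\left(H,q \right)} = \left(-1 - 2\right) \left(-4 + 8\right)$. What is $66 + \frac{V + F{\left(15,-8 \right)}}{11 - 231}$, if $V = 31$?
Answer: $\frac{14501}{220} \approx 65.914$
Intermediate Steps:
$F{\left(H,q \right)} = -12$ ($F{\left(H,q \right)} = \left(-3\right) 4 = -12$)
$66 + \frac{V + F{\left(15,-8 \right)}}{11 - 231} = 66 + \frac{31 - 12}{11 - 231} = 66 + \frac{19}{-220} = 66 + 19 \left(- \frac{1}{220}\right) = 66 - \frac{19}{220} = \frac{14501}{220}$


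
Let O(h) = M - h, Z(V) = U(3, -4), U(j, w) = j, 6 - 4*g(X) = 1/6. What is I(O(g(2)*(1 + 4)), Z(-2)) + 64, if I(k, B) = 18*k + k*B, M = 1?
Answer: -545/8 ≈ -68.125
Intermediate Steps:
g(X) = 35/24 (g(X) = 3/2 - 1/(4*6) = 3/2 - 1/4*1/6 = 3/2 - 1/24 = 35/24)
Z(V) = 3
O(h) = 1 - h
I(k, B) = 18*k + B*k
I(O(g(2)*(1 + 4)), Z(-2)) + 64 = (1 - 35*(1 + 4)/24)*(18 + 3) + 64 = (1 - 35*5/24)*21 + 64 = (1 - 1*175/24)*21 + 64 = (1 - 175/24)*21 + 64 = -151/24*21 + 64 = -1057/8 + 64 = -545/8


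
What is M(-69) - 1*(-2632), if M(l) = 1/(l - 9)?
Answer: 205295/78 ≈ 2632.0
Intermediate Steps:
M(l) = 1/(-9 + l)
M(-69) - 1*(-2632) = 1/(-9 - 69) - 1*(-2632) = 1/(-78) + 2632 = -1/78 + 2632 = 205295/78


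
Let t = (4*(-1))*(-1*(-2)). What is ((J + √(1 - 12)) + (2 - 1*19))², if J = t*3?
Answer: (41 - I*√11)² ≈ 1670.0 - 271.96*I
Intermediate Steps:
t = -8 (t = -4*2 = -8)
J = -24 (J = -8*3 = -24)
((J + √(1 - 12)) + (2 - 1*19))² = ((-24 + √(1 - 12)) + (2 - 1*19))² = ((-24 + √(-11)) + (2 - 19))² = ((-24 + I*√11) - 17)² = (-41 + I*√11)²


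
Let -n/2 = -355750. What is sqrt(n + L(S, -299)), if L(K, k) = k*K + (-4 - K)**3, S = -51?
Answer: 2*sqrt(207643) ≈ 911.36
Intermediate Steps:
n = 711500 (n = -2*(-355750) = 711500)
L(K, k) = (-4 - K)**3 + K*k (L(K, k) = K*k + (-4 - K)**3 = (-4 - K)**3 + K*k)
sqrt(n + L(S, -299)) = sqrt(711500 + (-(4 - 51)**3 - 51*(-299))) = sqrt(711500 + (-1*(-47)**3 + 15249)) = sqrt(711500 + (-1*(-103823) + 15249)) = sqrt(711500 + (103823 + 15249)) = sqrt(711500 + 119072) = sqrt(830572) = 2*sqrt(207643)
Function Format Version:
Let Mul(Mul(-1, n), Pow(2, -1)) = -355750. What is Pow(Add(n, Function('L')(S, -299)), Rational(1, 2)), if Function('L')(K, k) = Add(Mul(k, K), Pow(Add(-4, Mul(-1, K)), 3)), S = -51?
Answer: Mul(2, Pow(207643, Rational(1, 2))) ≈ 911.36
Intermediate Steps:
n = 711500 (n = Mul(-2, -355750) = 711500)
Function('L')(K, k) = Add(Pow(Add(-4, Mul(-1, K)), 3), Mul(K, k)) (Function('L')(K, k) = Add(Mul(K, k), Pow(Add(-4, Mul(-1, K)), 3)) = Add(Pow(Add(-4, Mul(-1, K)), 3), Mul(K, k)))
Pow(Add(n, Function('L')(S, -299)), Rational(1, 2)) = Pow(Add(711500, Add(Mul(-1, Pow(Add(4, -51), 3)), Mul(-51, -299))), Rational(1, 2)) = Pow(Add(711500, Add(Mul(-1, Pow(-47, 3)), 15249)), Rational(1, 2)) = Pow(Add(711500, Add(Mul(-1, -103823), 15249)), Rational(1, 2)) = Pow(Add(711500, Add(103823, 15249)), Rational(1, 2)) = Pow(Add(711500, 119072), Rational(1, 2)) = Pow(830572, Rational(1, 2)) = Mul(2, Pow(207643, Rational(1, 2)))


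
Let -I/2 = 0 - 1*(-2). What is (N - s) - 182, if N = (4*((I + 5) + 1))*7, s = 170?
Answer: -296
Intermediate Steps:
I = -4 (I = -2*(0 - 1*(-2)) = -2*(0 + 2) = -2*2 = -4)
N = 56 (N = (4*((-4 + 5) + 1))*7 = (4*(1 + 1))*7 = (4*2)*7 = 8*7 = 56)
(N - s) - 182 = (56 - 1*170) - 182 = (56 - 170) - 182 = -114 - 182 = -296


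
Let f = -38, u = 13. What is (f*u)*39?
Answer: -19266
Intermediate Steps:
(f*u)*39 = -38*13*39 = -494*39 = -19266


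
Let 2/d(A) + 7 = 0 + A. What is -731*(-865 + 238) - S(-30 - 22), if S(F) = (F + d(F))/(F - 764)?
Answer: 11033086729/24072 ≈ 4.5834e+5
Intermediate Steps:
d(A) = 2/(-7 + A) (d(A) = 2/(-7 + (0 + A)) = 2/(-7 + A))
S(F) = (F + 2/(-7 + F))/(-764 + F) (S(F) = (F + 2/(-7 + F))/(F - 764) = (F + 2/(-7 + F))/(-764 + F))
-731*(-865 + 238) - S(-30 - 22) = -731*(-865 + 238) - (2 + (-30 - 22)*(-7 + (-30 - 22)))/((-764 + (-30 - 22))*(-7 + (-30 - 22))) = -731*(-627) - (2 + (-10*3 - 22)*(-7 + (-10*3 - 22)))/((-764 + (-10*3 - 22))*(-7 + (-10*3 - 22))) = 458337 - (2 + (-30 - 22)*(-7 + (-30 - 22)))/((-764 + (-30 - 22))*(-7 + (-30 - 22))) = 458337 - (2 - 52*(-7 - 52))/((-764 - 52)*(-7 - 52)) = 458337 - (2 - 52*(-59))/((-816)*(-59)) = 458337 - (-1)*(-1)*(2 + 3068)/(816*59) = 458337 - (-1)*(-1)*3070/(816*59) = 458337 - 1*1535/24072 = 458337 - 1535/24072 = 11033086729/24072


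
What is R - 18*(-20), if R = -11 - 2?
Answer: 347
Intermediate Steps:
R = -13
R - 18*(-20) = -13 - 18*(-20) = -13 + 360 = 347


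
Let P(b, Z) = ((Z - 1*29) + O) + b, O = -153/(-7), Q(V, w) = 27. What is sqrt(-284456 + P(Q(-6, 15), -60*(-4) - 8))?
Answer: I*sqrt(13926003)/7 ≈ 533.11*I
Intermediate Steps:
O = 153/7 (O = -153*(-1/7) = 153/7 ≈ 21.857)
P(b, Z) = -50/7 + Z + b (P(b, Z) = ((Z - 1*29) + 153/7) + b = ((Z - 29) + 153/7) + b = ((-29 + Z) + 153/7) + b = (-50/7 + Z) + b = -50/7 + Z + b)
sqrt(-284456 + P(Q(-6, 15), -60*(-4) - 8)) = sqrt(-284456 + (-50/7 + (-60*(-4) - 8) + 27)) = sqrt(-284456 + (-50/7 + (-10*(-24) - 8) + 27)) = sqrt(-284456 + (-50/7 + (240 - 8) + 27)) = sqrt(-284456 + (-50/7 + 232 + 27)) = sqrt(-284456 + 1763/7) = sqrt(-1989429/7) = I*sqrt(13926003)/7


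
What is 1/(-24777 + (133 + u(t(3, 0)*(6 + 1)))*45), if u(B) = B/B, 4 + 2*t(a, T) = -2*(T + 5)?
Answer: -1/18747 ≈ -5.3342e-5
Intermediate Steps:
t(a, T) = -7 - T (t(a, T) = -2 + (-2*(T + 5))/2 = -2 + (-2*(5 + T))/2 = -2 + (-10 - 2*T)/2 = -2 + (-5 - T) = -7 - T)
u(B) = 1
1/(-24777 + (133 + u(t(3, 0)*(6 + 1)))*45) = 1/(-24777 + (133 + 1)*45) = 1/(-24777 + 134*45) = 1/(-24777 + 6030) = 1/(-18747) = -1/18747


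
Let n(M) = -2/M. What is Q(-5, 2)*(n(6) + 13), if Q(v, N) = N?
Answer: 76/3 ≈ 25.333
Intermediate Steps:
Q(-5, 2)*(n(6) + 13) = 2*(-2/6 + 13) = 2*(-2*⅙ + 13) = 2*(-⅓ + 13) = 2*(38/3) = 76/3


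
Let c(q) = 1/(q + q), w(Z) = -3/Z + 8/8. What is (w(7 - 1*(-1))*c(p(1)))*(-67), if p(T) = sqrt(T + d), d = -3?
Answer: 335*I*sqrt(2)/32 ≈ 14.805*I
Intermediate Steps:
w(Z) = 1 - 3/Z (w(Z) = -3/Z + 8*(1/8) = -3/Z + 1 = 1 - 3/Z)
p(T) = sqrt(-3 + T) (p(T) = sqrt(T - 3) = sqrt(-3 + T))
c(q) = 1/(2*q)
(w(7 - 1*(-1))*c(p(1)))*(-67) = (((-3 + (7 - 1*(-1)))/(7 - 1*(-1)))*(1/(2*(sqrt(-3 + 1)))))*(-67) = (((-3 + (7 + 1))/(7 + 1))*(1/(2*(sqrt(-2)))))*(-67) = (((-3 + 8)/8)*(1/(2*((I*sqrt(2))))))*(-67) = (((1/8)*5)*((-I*sqrt(2)/2)/2))*(-67) = (5*(-I*sqrt(2)/4)/8)*(-67) = -5*I*sqrt(2)/32*(-67) = 335*I*sqrt(2)/32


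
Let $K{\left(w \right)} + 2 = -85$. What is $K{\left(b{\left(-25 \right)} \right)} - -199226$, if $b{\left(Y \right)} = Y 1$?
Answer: $199139$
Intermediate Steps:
$b{\left(Y \right)} = Y$
$K{\left(w \right)} = -87$ ($K{\left(w \right)} = -2 - 85 = -87$)
$K{\left(b{\left(-25 \right)} \right)} - -199226 = -87 - -199226 = -87 + 199226 = 199139$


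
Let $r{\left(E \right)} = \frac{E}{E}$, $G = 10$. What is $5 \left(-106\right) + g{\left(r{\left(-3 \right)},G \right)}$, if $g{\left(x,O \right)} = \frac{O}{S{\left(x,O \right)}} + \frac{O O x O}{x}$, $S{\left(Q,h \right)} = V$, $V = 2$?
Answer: $475$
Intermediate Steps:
$S{\left(Q,h \right)} = 2$
$r{\left(E \right)} = 1$
$g{\left(x,O \right)} = O^{3} + \frac{O}{2}$ ($g{\left(x,O \right)} = \frac{O}{2} + \frac{O O x O}{x} = O \frac{1}{2} + \frac{x O^{2} O}{x} = \frac{O}{2} + \frac{x O^{3}}{x} = \frac{O}{2} + O^{3} = O^{3} + \frac{O}{2}$)
$5 \left(-106\right) + g{\left(r{\left(-3 \right)},G \right)} = 5 \left(-106\right) + \left(10^{3} + \frac{1}{2} \cdot 10\right) = -530 + \left(1000 + 5\right) = -530 + 1005 = 475$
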